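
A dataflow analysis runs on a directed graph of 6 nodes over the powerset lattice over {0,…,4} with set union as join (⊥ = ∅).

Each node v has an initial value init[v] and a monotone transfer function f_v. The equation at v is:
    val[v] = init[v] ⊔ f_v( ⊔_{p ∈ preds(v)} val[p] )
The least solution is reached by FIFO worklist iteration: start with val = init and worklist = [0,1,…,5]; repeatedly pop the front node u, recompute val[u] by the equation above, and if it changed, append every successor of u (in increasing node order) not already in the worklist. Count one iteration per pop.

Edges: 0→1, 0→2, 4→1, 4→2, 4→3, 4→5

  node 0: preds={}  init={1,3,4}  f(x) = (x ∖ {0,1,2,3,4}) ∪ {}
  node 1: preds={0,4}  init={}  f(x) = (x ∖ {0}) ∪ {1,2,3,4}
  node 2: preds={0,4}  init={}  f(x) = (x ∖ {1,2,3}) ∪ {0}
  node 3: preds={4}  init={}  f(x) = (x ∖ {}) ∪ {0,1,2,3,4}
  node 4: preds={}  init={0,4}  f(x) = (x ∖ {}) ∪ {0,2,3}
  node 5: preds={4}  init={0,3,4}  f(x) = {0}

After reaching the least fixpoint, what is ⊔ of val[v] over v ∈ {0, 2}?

Worklist (9 pops):
  #1 pop 0: in={} → {1,3,4} (no change)
  #2 pop 1: in={0,1,3,4} → {1,2,3,4} (was {}); enqueue []
  #3 pop 2: in={0,1,3,4} → {0,4} (was {}); enqueue []
  #4 pop 3: in={0,4} → {0,1,2,3,4} (was {}); enqueue []
  #5 pop 4: in={} → {0,2,3,4} (was {0,4}); enqueue [1,2,3]
  #6 pop 5: in={0,2,3,4} → {0,3,4} (no change)
  #7 pop 1: in={0,1,2,3,4} → {1,2,3,4} (no change)
  #8 pop 2: in={0,1,2,3,4} → {0,4} (no change)
  #9 pop 3: in={0,2,3,4} → {0,1,2,3,4} (no change)

Fixpoint:
  val[0] = {1,3,4}
  val[1] = {1,2,3,4}
  val[2] = {0,4}
  val[3] = {0,1,2,3,4}
  val[4] = {0,2,3,4}
  val[5] = {0,3,4}

{0,1,3,4}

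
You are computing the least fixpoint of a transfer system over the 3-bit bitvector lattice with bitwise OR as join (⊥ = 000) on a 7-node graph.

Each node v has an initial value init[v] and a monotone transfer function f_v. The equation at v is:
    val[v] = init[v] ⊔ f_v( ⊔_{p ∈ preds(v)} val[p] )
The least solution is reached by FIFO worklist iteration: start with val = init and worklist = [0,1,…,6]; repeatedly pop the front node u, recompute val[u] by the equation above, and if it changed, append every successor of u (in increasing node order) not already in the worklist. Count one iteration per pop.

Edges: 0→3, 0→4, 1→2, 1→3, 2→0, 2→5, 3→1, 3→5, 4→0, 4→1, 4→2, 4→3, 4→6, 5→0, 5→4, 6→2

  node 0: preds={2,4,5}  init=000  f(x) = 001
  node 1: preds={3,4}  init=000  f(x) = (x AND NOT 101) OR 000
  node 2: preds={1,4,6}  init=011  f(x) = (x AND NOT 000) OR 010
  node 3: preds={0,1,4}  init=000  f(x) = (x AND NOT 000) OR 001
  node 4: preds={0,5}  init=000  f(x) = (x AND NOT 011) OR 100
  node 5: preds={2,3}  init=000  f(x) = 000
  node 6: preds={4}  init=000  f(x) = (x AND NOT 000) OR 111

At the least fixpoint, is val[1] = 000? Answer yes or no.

yes

Worklist (14 pops):
  #1 pop 0: in=011 → 001 (was 000); enqueue []
  #2 pop 1: in=000 → 000 (no change)
  #3 pop 2: in=000 → 011 (no change)
  #4 pop 3: in=001 → 001 (was 000); enqueue [1]
  #5 pop 4: in=001 → 100 (was 000); enqueue [0,2,3]
  #6 pop 5: in=011 → 000 (no change)
  #7 pop 6: in=100 → 111 (was 000); enqueue []
  #8 pop 1: in=101 → 000 (no change)
  #9 pop 0: in=111 → 001 (no change)
  #10 pop 2: in=111 → 111 (was 011); enqueue [0,5]
  #11 pop 3: in=101 → 101 (was 001); enqueue [1]
  #12 pop 0: in=111 → 001 (no change)
  #13 pop 5: in=111 → 000 (no change)
  #14 pop 1: in=101 → 000 (no change)

Fixpoint:
  val[0] = 001
  val[1] = 000
  val[2] = 111
  val[3] = 101
  val[4] = 100
  val[5] = 000
  val[6] = 111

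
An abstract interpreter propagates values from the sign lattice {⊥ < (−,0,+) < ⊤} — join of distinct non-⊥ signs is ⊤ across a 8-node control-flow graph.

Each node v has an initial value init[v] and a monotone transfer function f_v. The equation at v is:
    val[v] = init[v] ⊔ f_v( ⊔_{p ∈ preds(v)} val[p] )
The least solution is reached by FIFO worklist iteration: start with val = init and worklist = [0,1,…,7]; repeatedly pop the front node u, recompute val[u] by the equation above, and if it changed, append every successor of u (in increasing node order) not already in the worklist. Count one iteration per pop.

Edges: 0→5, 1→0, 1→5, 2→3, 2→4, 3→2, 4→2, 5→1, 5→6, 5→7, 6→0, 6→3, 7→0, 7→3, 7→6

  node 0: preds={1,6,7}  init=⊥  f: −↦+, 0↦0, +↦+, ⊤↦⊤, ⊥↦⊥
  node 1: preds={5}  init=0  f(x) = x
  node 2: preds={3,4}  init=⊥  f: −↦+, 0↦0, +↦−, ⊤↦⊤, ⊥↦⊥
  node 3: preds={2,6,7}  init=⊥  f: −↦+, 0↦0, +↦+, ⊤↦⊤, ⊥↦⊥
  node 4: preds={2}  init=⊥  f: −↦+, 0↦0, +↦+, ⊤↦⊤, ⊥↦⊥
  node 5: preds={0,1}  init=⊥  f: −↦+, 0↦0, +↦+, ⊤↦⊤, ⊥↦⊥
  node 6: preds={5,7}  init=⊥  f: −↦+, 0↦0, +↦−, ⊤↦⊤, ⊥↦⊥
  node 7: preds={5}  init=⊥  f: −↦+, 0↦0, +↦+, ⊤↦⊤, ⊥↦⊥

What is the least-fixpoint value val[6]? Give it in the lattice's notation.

Worklist (16 pops):
  #1 pop 0: in=0 → 0 (was ⊥); enqueue []
  #2 pop 1: in=⊥ → 0 (no change)
  #3 pop 2: in=⊥ → ⊥ (no change)
  #4 pop 3: in=⊥ → ⊥ (no change)
  #5 pop 4: in=⊥ → ⊥ (no change)
  #6 pop 5: in=0 → 0 (was ⊥); enqueue [1]
  #7 pop 6: in=0 → 0 (was ⊥); enqueue [0,3]
  #8 pop 7: in=0 → 0 (was ⊥); enqueue [6]
  #9 pop 1: in=0 → 0 (no change)
  #10 pop 0: in=0 → 0 (no change)
  #11 pop 3: in=0 → 0 (was ⊥); enqueue [2]
  #12 pop 6: in=0 → 0 (no change)
  #13 pop 2: in=0 → 0 (was ⊥); enqueue [3,4]
  #14 pop 3: in=0 → 0 (no change)
  #15 pop 4: in=0 → 0 (was ⊥); enqueue [2]
  #16 pop 2: in=0 → 0 (no change)

Fixpoint:
  val[0] = 0
  val[1] = 0
  val[2] = 0
  val[3] = 0
  val[4] = 0
  val[5] = 0
  val[6] = 0
  val[7] = 0

0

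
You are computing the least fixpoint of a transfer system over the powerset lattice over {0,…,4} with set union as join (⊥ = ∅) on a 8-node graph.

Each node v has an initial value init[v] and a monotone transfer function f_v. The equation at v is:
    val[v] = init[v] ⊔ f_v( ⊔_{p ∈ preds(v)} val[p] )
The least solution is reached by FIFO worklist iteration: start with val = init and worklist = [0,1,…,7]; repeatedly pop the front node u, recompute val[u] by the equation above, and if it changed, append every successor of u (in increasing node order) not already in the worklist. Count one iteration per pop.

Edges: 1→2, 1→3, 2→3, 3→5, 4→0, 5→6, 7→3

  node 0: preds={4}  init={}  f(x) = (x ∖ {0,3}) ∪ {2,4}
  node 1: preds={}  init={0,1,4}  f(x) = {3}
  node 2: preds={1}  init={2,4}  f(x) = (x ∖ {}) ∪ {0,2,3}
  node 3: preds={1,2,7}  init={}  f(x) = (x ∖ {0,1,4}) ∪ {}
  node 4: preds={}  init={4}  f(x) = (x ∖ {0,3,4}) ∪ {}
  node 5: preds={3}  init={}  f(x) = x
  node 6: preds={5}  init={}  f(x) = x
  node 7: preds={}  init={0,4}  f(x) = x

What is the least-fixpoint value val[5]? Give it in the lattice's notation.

{2,3}

Worklist (8 pops):
  #1 pop 0: in={4} → {2,4} (was {}); enqueue []
  #2 pop 1: in={} → {0,1,3,4} (was {0,1,4}); enqueue []
  #3 pop 2: in={0,1,3,4} → {0,1,2,3,4} (was {2,4}); enqueue []
  #4 pop 3: in={0,1,2,3,4} → {2,3} (was {}); enqueue []
  #5 pop 4: in={} → {4} (no change)
  #6 pop 5: in={2,3} → {2,3} (was {}); enqueue []
  #7 pop 6: in={2,3} → {2,3} (was {}); enqueue []
  #8 pop 7: in={} → {0,4} (no change)

Fixpoint:
  val[0] = {2,4}
  val[1] = {0,1,3,4}
  val[2] = {0,1,2,3,4}
  val[3] = {2,3}
  val[4] = {4}
  val[5] = {2,3}
  val[6] = {2,3}
  val[7] = {0,4}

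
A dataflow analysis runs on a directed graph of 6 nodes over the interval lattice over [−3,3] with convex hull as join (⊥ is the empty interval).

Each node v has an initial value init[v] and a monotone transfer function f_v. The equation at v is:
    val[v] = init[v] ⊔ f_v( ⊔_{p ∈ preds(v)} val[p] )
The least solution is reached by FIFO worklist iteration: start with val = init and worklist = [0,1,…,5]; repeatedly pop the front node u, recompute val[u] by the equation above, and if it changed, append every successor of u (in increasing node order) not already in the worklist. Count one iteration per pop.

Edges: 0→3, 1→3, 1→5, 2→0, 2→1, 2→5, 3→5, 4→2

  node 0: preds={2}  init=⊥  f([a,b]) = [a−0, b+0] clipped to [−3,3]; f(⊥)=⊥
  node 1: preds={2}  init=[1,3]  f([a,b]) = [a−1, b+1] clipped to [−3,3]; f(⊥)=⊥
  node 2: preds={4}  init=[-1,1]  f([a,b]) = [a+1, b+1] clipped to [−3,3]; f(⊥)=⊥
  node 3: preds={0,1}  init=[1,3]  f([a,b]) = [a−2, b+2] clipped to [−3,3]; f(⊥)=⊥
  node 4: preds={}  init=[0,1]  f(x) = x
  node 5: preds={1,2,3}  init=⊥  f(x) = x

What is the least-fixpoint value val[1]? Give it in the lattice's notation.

Iteration log — 9 steps:
  step 1. node 0  ⊔preds=[-1,1]  new=[-1,1]  old=⊥  +wl: 
  step 2. node 1  ⊔preds=[-1,1]  new=[-2,3]  old=[1,3]  +wl: 
  step 3. node 2  ⊔preds=[0,1]  new=[-1,2]  old=[-1,1]  +wl: 0,1
  step 4. node 3  ⊔preds=[-2,3]  new=[-3,3]  old=[1,3]  +wl: 
  step 5. node 4  ⊔preds=⊥  new=[0,1]  stable
  step 6. node 5  ⊔preds=[-3,3]  new=[-3,3]  old=⊥  +wl: 
  step 7. node 0  ⊔preds=[-1,2]  new=[-1,2]  old=[-1,1]  +wl: 3
  step 8. node 1  ⊔preds=[-1,2]  new=[-2,3]  stable
  step 9. node 3  ⊔preds=[-2,3]  new=[-3,3]  stable

Least fixpoint reached:
  node 0: [-1,2]
  node 1: [-2,3]
  node 2: [-1,2]
  node 3: [-3,3]
  node 4: [0,1]
  node 5: [-3,3]

[-2,3]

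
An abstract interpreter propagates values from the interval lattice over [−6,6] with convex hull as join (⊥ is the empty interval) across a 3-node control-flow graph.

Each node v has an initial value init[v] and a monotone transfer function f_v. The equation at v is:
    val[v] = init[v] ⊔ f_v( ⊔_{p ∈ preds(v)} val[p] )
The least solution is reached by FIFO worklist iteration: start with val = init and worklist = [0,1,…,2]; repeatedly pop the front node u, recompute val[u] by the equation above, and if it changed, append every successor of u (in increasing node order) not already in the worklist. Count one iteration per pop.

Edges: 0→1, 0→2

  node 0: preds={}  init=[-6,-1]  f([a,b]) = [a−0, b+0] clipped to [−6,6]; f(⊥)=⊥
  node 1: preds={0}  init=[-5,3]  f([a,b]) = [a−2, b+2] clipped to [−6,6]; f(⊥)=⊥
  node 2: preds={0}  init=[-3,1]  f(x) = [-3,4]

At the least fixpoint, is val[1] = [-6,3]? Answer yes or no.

Trace (3 dequeues):
  [1] u=0 | in ⊥ | out [-6,-1] | ==
  [2] u=1 | in [-6,-1] | out [-6,3] | prev [-5,3] | push {}
  [3] u=2 | in [-6,-1] | out [-3,4] | prev [-3,1] | push {}

Converged values:
  [0] [-6,-1]
  [1] [-6,3]
  [2] [-3,4]

yes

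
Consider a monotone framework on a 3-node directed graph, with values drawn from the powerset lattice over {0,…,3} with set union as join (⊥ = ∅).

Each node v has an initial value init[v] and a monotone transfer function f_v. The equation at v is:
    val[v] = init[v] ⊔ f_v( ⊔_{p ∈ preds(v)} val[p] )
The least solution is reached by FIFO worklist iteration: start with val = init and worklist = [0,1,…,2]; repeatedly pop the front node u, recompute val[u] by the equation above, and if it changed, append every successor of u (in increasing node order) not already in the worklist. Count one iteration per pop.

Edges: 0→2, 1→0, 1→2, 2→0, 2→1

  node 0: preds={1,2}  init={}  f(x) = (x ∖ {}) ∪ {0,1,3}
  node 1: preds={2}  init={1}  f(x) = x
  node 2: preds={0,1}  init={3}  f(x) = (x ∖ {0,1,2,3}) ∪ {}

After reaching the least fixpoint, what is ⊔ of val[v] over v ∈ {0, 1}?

{0,1,3}

Worklist (4 pops):
  #1 pop 0: in={1,3} → {0,1,3} (was {}); enqueue []
  #2 pop 1: in={3} → {1,3} (was {1}); enqueue [0]
  #3 pop 2: in={0,1,3} → {3} (no change)
  #4 pop 0: in={1,3} → {0,1,3} (no change)

Fixpoint:
  val[0] = {0,1,3}
  val[1] = {1,3}
  val[2] = {3}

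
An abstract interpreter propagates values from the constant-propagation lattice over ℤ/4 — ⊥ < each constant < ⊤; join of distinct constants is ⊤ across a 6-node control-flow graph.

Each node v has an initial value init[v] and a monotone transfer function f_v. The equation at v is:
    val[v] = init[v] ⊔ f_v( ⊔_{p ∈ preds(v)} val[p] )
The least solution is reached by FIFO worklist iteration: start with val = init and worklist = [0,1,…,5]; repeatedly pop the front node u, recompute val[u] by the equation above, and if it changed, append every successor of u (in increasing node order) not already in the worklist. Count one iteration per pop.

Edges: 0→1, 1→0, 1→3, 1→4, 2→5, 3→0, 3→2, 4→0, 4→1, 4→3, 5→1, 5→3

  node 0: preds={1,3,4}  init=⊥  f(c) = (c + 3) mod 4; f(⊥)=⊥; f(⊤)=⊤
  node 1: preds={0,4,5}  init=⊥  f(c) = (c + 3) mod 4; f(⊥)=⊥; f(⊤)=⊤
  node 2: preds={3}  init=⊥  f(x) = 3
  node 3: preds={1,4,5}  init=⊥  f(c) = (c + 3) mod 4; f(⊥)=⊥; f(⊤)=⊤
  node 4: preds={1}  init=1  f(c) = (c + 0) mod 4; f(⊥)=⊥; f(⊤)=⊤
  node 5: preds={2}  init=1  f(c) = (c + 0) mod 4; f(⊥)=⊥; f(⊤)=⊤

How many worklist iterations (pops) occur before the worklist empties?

10

Trace (10 dequeues):
  [1] u=0 | in 1 | out 0 | prev ⊥ | push {}
  [2] u=1 | in ⊤ | out ⊤ | prev ⊥ | push {0}
  [3] u=2 | in ⊥ | out 3 | prev ⊥ | push {}
  [4] u=3 | in ⊤ | out ⊤ | prev ⊥ | push {2}
  [5] u=4 | in ⊤ | out ⊤ | prev 1 | push {1,3}
  [6] u=5 | in 3 | out ⊤ | prev 1 | push {}
  [7] u=0 | in ⊤ | out ⊤ | prev 0 | push {}
  [8] u=2 | in ⊤ | out 3 | ==
  [9] u=1 | in ⊤ | out ⊤ | ==
  [10] u=3 | in ⊤ | out ⊤ | ==

Converged values:
  [0] ⊤
  [1] ⊤
  [2] 3
  [3] ⊤
  [4] ⊤
  [5] ⊤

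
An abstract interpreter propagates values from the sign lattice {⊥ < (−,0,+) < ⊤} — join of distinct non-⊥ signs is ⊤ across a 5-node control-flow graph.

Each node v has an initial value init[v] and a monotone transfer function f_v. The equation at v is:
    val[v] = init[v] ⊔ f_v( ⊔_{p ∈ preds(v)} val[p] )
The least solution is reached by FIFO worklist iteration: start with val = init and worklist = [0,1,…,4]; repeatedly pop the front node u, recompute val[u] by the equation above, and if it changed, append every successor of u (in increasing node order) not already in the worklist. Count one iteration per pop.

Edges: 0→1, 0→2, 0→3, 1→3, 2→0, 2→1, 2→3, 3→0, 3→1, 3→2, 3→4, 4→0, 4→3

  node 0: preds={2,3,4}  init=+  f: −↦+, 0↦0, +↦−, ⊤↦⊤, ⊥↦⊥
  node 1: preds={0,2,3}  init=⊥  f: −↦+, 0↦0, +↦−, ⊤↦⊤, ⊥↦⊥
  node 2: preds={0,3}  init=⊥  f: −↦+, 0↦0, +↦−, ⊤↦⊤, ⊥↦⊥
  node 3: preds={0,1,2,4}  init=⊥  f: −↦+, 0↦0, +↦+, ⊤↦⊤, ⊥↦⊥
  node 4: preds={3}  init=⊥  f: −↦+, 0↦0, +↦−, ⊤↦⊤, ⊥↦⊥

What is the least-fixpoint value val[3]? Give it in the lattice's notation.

⊤

Worklist (11 pops):
  #1 pop 0: in=⊥ → + (no change)
  #2 pop 1: in=+ → − (was ⊥); enqueue []
  #3 pop 2: in=+ → − (was ⊥); enqueue [0,1]
  #4 pop 3: in=⊤ → ⊤ (was ⊥); enqueue [2]
  #5 pop 4: in=⊤ → ⊤ (was ⊥); enqueue [3]
  #6 pop 0: in=⊤ → ⊤ (was +); enqueue []
  #7 pop 1: in=⊤ → ⊤ (was −); enqueue []
  #8 pop 2: in=⊤ → ⊤ (was −); enqueue [0,1]
  #9 pop 3: in=⊤ → ⊤ (no change)
  #10 pop 0: in=⊤ → ⊤ (no change)
  #11 pop 1: in=⊤ → ⊤ (no change)

Fixpoint:
  val[0] = ⊤
  val[1] = ⊤
  val[2] = ⊤
  val[3] = ⊤
  val[4] = ⊤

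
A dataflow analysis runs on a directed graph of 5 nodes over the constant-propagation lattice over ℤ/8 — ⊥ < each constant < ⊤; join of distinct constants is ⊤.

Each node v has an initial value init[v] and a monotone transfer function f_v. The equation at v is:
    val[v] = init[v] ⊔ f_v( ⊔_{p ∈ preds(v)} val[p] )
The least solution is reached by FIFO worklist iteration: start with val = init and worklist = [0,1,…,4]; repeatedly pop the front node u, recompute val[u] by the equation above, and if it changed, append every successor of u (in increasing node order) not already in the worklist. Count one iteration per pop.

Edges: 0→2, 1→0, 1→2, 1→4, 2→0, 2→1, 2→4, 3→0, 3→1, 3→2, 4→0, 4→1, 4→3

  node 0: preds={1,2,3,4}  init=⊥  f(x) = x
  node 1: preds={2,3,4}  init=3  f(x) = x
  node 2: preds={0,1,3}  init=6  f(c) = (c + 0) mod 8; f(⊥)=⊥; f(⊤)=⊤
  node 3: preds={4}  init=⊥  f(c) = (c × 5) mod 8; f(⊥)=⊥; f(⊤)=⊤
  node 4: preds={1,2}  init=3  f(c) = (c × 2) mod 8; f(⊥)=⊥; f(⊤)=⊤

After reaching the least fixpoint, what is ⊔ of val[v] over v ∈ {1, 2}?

⊤

Worklist (12 pops):
  #1 pop 0: in=⊤ → ⊤ (was ⊥); enqueue []
  #2 pop 1: in=⊤ → ⊤ (was 3); enqueue [0]
  #3 pop 2: in=⊤ → ⊤ (was 6); enqueue [1]
  #4 pop 3: in=3 → 7 (was ⊥); enqueue [2]
  #5 pop 4: in=⊤ → ⊤ (was 3); enqueue [3]
  #6 pop 0: in=⊤ → ⊤ (no change)
  #7 pop 1: in=⊤ → ⊤ (no change)
  #8 pop 2: in=⊤ → ⊤ (no change)
  #9 pop 3: in=⊤ → ⊤ (was 7); enqueue [0,1,2]
  #10 pop 0: in=⊤ → ⊤ (no change)
  #11 pop 1: in=⊤ → ⊤ (no change)
  #12 pop 2: in=⊤ → ⊤ (no change)

Fixpoint:
  val[0] = ⊤
  val[1] = ⊤
  val[2] = ⊤
  val[3] = ⊤
  val[4] = ⊤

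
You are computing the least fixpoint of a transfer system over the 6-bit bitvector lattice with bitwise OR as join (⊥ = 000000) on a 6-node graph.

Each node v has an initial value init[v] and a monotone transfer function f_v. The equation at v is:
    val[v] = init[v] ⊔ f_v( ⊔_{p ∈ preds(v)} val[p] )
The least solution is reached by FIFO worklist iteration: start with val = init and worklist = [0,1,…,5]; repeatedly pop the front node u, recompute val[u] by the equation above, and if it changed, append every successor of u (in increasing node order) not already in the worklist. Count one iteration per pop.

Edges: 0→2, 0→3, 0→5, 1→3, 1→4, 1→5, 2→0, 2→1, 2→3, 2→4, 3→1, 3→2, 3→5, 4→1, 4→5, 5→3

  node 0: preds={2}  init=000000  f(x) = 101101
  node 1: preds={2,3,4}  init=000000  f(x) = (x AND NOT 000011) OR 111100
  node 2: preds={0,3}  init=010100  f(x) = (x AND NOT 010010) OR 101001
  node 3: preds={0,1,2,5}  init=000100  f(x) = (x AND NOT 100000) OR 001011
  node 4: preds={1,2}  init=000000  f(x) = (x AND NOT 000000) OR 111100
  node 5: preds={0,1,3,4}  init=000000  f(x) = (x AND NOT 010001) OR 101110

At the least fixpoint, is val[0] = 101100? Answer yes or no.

no

Worklist (10 pops):
  #1 pop 0: in=010100 → 101101 (was 000000); enqueue []
  #2 pop 1: in=010100 → 111100 (was 000000); enqueue []
  #3 pop 2: in=101101 → 111101 (was 010100); enqueue [0,1]
  #4 pop 3: in=111101 → 011111 (was 000100); enqueue [2]
  #5 pop 4: in=111101 → 111101 (was 000000); enqueue []
  #6 pop 5: in=111111 → 101110 (was 000000); enqueue [3]
  #7 pop 0: in=111101 → 101101 (no change)
  #8 pop 1: in=111111 → 111100 (no change)
  #9 pop 2: in=111111 → 111101 (no change)
  #10 pop 3: in=111111 → 011111 (no change)

Fixpoint:
  val[0] = 101101
  val[1] = 111100
  val[2] = 111101
  val[3] = 011111
  val[4] = 111101
  val[5] = 101110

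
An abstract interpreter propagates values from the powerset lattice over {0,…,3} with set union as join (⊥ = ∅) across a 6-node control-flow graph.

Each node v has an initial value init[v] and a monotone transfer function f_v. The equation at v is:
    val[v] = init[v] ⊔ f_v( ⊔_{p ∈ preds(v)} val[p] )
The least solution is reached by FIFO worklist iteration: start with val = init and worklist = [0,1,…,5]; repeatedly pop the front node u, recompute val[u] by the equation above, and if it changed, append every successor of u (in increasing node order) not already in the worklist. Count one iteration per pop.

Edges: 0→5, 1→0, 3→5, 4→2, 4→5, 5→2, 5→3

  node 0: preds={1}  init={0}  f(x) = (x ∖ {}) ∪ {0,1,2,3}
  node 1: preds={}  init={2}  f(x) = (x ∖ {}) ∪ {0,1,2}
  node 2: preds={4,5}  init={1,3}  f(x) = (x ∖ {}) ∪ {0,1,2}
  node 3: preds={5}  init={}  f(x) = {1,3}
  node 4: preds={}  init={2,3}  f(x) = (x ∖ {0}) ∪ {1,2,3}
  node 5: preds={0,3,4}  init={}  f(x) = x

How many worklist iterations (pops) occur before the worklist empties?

Worklist (9 pops):
  #1 pop 0: in={2} → {0,1,2,3} (was {0}); enqueue []
  #2 pop 1: in={} → {0,1,2} (was {2}); enqueue [0]
  #3 pop 2: in={2,3} → {0,1,2,3} (was {1,3}); enqueue []
  #4 pop 3: in={} → {1,3} (was {}); enqueue []
  #5 pop 4: in={} → {1,2,3} (was {2,3}); enqueue [2]
  #6 pop 5: in={0,1,2,3} → {0,1,2,3} (was {}); enqueue [3]
  #7 pop 0: in={0,1,2} → {0,1,2,3} (no change)
  #8 pop 2: in={0,1,2,3} → {0,1,2,3} (no change)
  #9 pop 3: in={0,1,2,3} → {1,3} (no change)

Fixpoint:
  val[0] = {0,1,2,3}
  val[1] = {0,1,2}
  val[2] = {0,1,2,3}
  val[3] = {1,3}
  val[4] = {1,2,3}
  val[5] = {0,1,2,3}

9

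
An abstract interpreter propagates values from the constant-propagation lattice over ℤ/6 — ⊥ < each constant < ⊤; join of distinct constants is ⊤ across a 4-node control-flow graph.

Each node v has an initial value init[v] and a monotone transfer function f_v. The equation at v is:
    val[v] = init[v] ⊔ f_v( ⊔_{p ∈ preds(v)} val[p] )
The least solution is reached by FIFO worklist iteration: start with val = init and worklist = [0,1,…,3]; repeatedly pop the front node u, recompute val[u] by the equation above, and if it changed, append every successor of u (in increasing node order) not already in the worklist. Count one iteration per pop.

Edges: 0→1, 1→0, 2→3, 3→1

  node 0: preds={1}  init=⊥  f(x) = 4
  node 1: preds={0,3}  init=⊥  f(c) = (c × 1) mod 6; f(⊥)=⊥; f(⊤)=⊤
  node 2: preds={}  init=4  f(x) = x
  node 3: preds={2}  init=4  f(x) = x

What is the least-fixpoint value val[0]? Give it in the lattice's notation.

4

Worklist (5 pops):
  #1 pop 0: in=⊥ → 4 (was ⊥); enqueue []
  #2 pop 1: in=4 → 4 (was ⊥); enqueue [0]
  #3 pop 2: in=⊥ → 4 (no change)
  #4 pop 3: in=4 → 4 (no change)
  #5 pop 0: in=4 → 4 (no change)

Fixpoint:
  val[0] = 4
  val[1] = 4
  val[2] = 4
  val[3] = 4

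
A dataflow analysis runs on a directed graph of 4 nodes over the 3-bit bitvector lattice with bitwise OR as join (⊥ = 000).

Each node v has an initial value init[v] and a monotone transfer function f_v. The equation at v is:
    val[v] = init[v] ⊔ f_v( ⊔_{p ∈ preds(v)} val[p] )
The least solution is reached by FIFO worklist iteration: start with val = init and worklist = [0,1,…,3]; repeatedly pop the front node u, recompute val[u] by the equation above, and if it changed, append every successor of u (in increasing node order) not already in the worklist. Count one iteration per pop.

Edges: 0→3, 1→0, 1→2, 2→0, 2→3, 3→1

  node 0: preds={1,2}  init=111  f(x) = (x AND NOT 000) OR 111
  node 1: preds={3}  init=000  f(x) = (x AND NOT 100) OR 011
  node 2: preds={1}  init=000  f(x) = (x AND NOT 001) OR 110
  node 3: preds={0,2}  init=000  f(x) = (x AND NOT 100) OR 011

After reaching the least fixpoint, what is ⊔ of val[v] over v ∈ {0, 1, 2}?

111

Iteration log — 6 steps:
  step 1. node 0  ⊔preds=000  new=111  stable
  step 2. node 1  ⊔preds=000  new=011  old=000  +wl: 0
  step 3. node 2  ⊔preds=011  new=110  old=000  +wl: 
  step 4. node 3  ⊔preds=111  new=011  old=000  +wl: 1
  step 5. node 0  ⊔preds=111  new=111  stable
  step 6. node 1  ⊔preds=011  new=011  stable

Least fixpoint reached:
  node 0: 111
  node 1: 011
  node 2: 110
  node 3: 011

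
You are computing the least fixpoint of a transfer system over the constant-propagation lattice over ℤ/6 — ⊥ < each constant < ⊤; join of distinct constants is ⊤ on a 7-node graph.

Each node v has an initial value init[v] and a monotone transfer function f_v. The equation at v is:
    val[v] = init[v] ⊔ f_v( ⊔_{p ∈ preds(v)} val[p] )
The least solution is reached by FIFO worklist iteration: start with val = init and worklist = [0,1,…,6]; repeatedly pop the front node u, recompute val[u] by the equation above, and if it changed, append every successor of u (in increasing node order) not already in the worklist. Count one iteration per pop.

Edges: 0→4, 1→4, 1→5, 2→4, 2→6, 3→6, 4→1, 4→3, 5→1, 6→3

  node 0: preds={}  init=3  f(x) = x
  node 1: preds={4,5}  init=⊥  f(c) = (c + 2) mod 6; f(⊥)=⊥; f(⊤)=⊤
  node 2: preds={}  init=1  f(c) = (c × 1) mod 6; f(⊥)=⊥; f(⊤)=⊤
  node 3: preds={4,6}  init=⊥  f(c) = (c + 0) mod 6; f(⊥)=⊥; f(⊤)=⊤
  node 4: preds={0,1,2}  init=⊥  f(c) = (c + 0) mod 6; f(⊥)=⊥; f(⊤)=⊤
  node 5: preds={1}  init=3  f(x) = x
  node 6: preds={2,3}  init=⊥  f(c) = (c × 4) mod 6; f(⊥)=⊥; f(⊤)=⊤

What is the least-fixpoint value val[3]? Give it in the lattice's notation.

Worklist (13 pops):
  #1 pop 0: in=⊥ → 3 (no change)
  #2 pop 1: in=3 → 5 (was ⊥); enqueue []
  #3 pop 2: in=⊥ → 1 (no change)
  #4 pop 3: in=⊥ → ⊥ (no change)
  #5 pop 4: in=⊤ → ⊤ (was ⊥); enqueue [1,3]
  #6 pop 5: in=5 → ⊤ (was 3); enqueue []
  #7 pop 6: in=1 → 4 (was ⊥); enqueue []
  #8 pop 1: in=⊤ → ⊤ (was 5); enqueue [4,5]
  #9 pop 3: in=⊤ → ⊤ (was ⊥); enqueue [6]
  #10 pop 4: in=⊤ → ⊤ (no change)
  #11 pop 5: in=⊤ → ⊤ (no change)
  #12 pop 6: in=⊤ → ⊤ (was 4); enqueue [3]
  #13 pop 3: in=⊤ → ⊤ (no change)

Fixpoint:
  val[0] = 3
  val[1] = ⊤
  val[2] = 1
  val[3] = ⊤
  val[4] = ⊤
  val[5] = ⊤
  val[6] = ⊤

⊤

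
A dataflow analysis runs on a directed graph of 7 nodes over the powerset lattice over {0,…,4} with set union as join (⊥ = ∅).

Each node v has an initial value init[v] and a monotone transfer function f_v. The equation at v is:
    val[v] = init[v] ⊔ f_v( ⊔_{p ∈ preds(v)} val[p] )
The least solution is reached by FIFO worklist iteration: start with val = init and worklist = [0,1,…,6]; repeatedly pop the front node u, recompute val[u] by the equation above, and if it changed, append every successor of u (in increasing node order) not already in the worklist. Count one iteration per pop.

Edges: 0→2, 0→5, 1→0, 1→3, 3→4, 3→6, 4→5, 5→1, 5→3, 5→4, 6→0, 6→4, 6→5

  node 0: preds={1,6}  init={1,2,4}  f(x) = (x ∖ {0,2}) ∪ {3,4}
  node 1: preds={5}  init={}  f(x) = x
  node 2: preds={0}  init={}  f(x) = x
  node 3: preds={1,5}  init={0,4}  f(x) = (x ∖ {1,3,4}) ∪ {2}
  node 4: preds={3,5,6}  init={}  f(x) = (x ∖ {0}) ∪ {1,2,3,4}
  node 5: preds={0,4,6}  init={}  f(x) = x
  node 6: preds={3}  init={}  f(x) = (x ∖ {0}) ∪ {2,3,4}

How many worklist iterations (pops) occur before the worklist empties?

12

Worklist (12 pops):
  #1 pop 0: in={} → {1,2,3,4} (was {1,2,4}); enqueue []
  #2 pop 1: in={} → {} (no change)
  #3 pop 2: in={1,2,3,4} → {1,2,3,4} (was {}); enqueue []
  #4 pop 3: in={} → {0,2,4} (was {0,4}); enqueue []
  #5 pop 4: in={0,2,4} → {1,2,3,4} (was {}); enqueue []
  #6 pop 5: in={1,2,3,4} → {1,2,3,4} (was {}); enqueue [1,3,4]
  #7 pop 6: in={0,2,4} → {2,3,4} (was {}); enqueue [0,5]
  #8 pop 1: in={1,2,3,4} → {1,2,3,4} (was {}); enqueue []
  #9 pop 3: in={1,2,3,4} → {0,2,4} (no change)
  #10 pop 4: in={0,1,2,3,4} → {1,2,3,4} (no change)
  #11 pop 0: in={1,2,3,4} → {1,2,3,4} (no change)
  #12 pop 5: in={1,2,3,4} → {1,2,3,4} (no change)

Fixpoint:
  val[0] = {1,2,3,4}
  val[1] = {1,2,3,4}
  val[2] = {1,2,3,4}
  val[3] = {0,2,4}
  val[4] = {1,2,3,4}
  val[5] = {1,2,3,4}
  val[6] = {2,3,4}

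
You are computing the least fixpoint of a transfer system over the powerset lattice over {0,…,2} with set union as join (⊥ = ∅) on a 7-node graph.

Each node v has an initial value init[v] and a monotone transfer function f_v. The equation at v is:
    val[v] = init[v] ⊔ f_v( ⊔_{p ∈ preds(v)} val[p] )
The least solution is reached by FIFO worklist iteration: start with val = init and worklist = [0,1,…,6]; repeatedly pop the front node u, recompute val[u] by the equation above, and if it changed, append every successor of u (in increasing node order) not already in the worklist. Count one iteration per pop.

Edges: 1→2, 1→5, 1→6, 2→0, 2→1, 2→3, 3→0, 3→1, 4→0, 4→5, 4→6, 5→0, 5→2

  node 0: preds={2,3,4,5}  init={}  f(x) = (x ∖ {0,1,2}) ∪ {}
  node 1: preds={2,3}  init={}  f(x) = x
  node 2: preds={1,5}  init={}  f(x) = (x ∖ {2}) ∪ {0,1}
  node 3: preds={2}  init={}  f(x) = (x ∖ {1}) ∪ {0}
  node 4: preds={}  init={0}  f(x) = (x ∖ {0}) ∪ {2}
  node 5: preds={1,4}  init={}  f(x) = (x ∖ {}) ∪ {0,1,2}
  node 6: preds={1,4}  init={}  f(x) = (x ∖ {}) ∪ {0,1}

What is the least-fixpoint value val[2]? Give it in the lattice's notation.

Iteration log — 12 steps:
  step 1. node 0  ⊔preds={0}  new={}  stable
  step 2. node 1  ⊔preds={}  new={}  stable
  step 3. node 2  ⊔preds={}  new={0,1}  old={}  +wl: 0,1
  step 4. node 3  ⊔preds={0,1}  new={0}  old={}  +wl: 
  step 5. node 4  ⊔preds={}  new={0,2}  old={0}  +wl: 
  step 6. node 5  ⊔preds={0,2}  new={0,1,2}  old={}  +wl: 2
  step 7. node 6  ⊔preds={0,2}  new={0,1,2}  old={}  +wl: 
  step 8. node 0  ⊔preds={0,1,2}  new={}  stable
  step 9. node 1  ⊔preds={0,1}  new={0,1}  old={}  +wl: 5,6
  step 10. node 2  ⊔preds={0,1,2}  new={0,1}  stable
  step 11. node 5  ⊔preds={0,1,2}  new={0,1,2}  stable
  step 12. node 6  ⊔preds={0,1,2}  new={0,1,2}  stable

Least fixpoint reached:
  node 0: {}
  node 1: {0,1}
  node 2: {0,1}
  node 3: {0}
  node 4: {0,2}
  node 5: {0,1,2}
  node 6: {0,1,2}

{0,1}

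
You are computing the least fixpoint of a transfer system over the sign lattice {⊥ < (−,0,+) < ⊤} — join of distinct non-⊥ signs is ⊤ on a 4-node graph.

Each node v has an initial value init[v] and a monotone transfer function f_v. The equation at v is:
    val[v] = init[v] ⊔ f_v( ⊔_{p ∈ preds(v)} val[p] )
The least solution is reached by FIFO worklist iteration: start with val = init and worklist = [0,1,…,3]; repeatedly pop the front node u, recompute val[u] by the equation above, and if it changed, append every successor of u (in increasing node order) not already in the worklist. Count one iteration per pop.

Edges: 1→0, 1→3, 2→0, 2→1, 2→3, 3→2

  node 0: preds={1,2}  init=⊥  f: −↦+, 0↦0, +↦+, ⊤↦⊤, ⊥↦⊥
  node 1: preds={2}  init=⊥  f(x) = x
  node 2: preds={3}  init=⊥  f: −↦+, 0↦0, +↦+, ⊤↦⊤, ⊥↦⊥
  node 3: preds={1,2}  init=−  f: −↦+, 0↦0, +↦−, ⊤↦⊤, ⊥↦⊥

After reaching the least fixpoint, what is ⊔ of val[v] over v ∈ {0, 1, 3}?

⊤

Trace (8 dequeues):
  [1] u=0 | in ⊥ | out ⊥ | ==
  [2] u=1 | in ⊥ | out ⊥ | ==
  [3] u=2 | in − | out + | prev ⊥ | push {0,1}
  [4] u=3 | in + | out − | ==
  [5] u=0 | in + | out + | prev ⊥ | push {}
  [6] u=1 | in + | out + | prev ⊥ | push {0,3}
  [7] u=0 | in + | out + | ==
  [8] u=3 | in + | out − | ==

Converged values:
  [0] +
  [1] +
  [2] +
  [3] −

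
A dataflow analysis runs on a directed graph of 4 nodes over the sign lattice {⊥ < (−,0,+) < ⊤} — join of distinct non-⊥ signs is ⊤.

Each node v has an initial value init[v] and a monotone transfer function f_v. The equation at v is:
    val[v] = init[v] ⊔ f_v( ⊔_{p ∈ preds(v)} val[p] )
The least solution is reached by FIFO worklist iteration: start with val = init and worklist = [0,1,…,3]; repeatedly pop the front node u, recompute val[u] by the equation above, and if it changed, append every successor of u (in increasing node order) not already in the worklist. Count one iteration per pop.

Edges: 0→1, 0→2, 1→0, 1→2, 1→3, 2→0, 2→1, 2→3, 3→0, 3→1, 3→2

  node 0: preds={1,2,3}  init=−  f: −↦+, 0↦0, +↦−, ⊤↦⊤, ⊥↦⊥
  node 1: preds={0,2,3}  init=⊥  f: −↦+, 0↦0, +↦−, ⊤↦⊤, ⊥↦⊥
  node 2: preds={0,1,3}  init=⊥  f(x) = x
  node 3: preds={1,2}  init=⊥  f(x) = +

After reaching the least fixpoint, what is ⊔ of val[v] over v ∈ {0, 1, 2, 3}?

Worklist (9 pops):
  #1 pop 0: in=⊥ → − (no change)
  #2 pop 1: in=− → + (was ⊥); enqueue [0]
  #3 pop 2: in=⊤ → ⊤ (was ⊥); enqueue [1]
  #4 pop 3: in=⊤ → + (was ⊥); enqueue [2]
  #5 pop 0: in=⊤ → ⊤ (was −); enqueue []
  #6 pop 1: in=⊤ → ⊤ (was +); enqueue [0,3]
  #7 pop 2: in=⊤ → ⊤ (no change)
  #8 pop 0: in=⊤ → ⊤ (no change)
  #9 pop 3: in=⊤ → + (no change)

Fixpoint:
  val[0] = ⊤
  val[1] = ⊤
  val[2] = ⊤
  val[3] = +

⊤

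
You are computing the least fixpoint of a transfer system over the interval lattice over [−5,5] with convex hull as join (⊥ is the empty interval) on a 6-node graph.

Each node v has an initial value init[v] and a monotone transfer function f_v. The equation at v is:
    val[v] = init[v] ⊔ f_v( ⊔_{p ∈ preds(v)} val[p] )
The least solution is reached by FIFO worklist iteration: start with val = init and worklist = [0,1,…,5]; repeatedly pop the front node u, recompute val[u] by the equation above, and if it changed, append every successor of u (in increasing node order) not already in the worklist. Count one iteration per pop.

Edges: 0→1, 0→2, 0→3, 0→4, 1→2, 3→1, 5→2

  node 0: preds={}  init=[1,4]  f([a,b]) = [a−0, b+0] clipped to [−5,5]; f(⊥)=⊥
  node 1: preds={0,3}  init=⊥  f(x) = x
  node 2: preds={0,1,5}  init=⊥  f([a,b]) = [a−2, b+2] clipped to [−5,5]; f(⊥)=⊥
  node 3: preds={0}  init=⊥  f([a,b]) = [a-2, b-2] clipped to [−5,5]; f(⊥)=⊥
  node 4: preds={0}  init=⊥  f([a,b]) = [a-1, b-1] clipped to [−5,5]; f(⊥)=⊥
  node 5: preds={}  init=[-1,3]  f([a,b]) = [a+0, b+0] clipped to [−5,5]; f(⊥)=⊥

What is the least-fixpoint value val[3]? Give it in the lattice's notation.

Iteration log — 8 steps:
  step 1. node 0  ⊔preds=⊥  new=[1,4]  stable
  step 2. node 1  ⊔preds=[1,4]  new=[1,4]  old=⊥  +wl: 
  step 3. node 2  ⊔preds=[-1,4]  new=[-3,5]  old=⊥  +wl: 
  step 4. node 3  ⊔preds=[1,4]  new=[-1,2]  old=⊥  +wl: 1
  step 5. node 4  ⊔preds=[1,4]  new=[0,3]  old=⊥  +wl: 
  step 6. node 5  ⊔preds=⊥  new=[-1,3]  stable
  step 7. node 1  ⊔preds=[-1,4]  new=[-1,4]  old=[1,4]  +wl: 2
  step 8. node 2  ⊔preds=[-1,4]  new=[-3,5]  stable

Least fixpoint reached:
  node 0: [1,4]
  node 1: [-1,4]
  node 2: [-3,5]
  node 3: [-1,2]
  node 4: [0,3]
  node 5: [-1,3]

[-1,2]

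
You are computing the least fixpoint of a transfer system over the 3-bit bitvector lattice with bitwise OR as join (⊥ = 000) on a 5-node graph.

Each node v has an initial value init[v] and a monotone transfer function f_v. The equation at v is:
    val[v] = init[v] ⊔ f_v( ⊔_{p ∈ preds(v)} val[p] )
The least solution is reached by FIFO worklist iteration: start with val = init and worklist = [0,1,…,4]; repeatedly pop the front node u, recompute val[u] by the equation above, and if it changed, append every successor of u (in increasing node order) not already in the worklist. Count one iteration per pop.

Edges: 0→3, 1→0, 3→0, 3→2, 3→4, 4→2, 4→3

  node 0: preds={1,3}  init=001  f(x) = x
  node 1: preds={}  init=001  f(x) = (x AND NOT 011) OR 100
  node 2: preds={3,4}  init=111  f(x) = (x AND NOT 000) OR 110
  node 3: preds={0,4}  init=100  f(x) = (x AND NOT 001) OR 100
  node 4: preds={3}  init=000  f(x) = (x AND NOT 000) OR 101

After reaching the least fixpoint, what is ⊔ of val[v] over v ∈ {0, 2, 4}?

111

Trace (8 dequeues):
  [1] u=0 | in 101 | out 101 | prev 001 | push {}
  [2] u=1 | in 000 | out 101 | prev 001 | push {0}
  [3] u=2 | in 100 | out 111 | ==
  [4] u=3 | in 101 | out 100 | ==
  [5] u=4 | in 100 | out 101 | prev 000 | push {2,3}
  [6] u=0 | in 101 | out 101 | ==
  [7] u=2 | in 101 | out 111 | ==
  [8] u=3 | in 101 | out 100 | ==

Converged values:
  [0] 101
  [1] 101
  [2] 111
  [3] 100
  [4] 101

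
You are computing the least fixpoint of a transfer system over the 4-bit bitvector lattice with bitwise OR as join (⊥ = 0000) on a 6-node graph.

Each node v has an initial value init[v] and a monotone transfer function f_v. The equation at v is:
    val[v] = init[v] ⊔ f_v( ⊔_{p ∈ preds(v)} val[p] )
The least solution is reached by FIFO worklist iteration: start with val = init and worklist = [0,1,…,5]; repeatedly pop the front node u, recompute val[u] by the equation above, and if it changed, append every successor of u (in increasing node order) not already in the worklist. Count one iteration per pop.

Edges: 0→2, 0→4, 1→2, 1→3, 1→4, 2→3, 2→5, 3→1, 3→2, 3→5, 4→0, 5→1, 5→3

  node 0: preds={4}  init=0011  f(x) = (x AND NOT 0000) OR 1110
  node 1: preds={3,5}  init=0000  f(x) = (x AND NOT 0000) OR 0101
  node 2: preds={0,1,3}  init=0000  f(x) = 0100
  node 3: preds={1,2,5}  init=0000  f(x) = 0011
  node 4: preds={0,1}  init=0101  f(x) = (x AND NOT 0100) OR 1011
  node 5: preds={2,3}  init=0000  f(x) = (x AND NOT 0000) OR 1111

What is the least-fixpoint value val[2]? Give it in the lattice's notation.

0100

Worklist (11 pops):
  #1 pop 0: in=0101 → 1111 (was 0011); enqueue []
  #2 pop 1: in=0000 → 0101 (was 0000); enqueue []
  #3 pop 2: in=1111 → 0100 (was 0000); enqueue []
  #4 pop 3: in=0101 → 0011 (was 0000); enqueue [1,2]
  #5 pop 4: in=1111 → 1111 (was 0101); enqueue [0]
  #6 pop 5: in=0111 → 1111 (was 0000); enqueue [3]
  #7 pop 1: in=1111 → 1111 (was 0101); enqueue [4]
  #8 pop 2: in=1111 → 0100 (no change)
  #9 pop 0: in=1111 → 1111 (no change)
  #10 pop 3: in=1111 → 0011 (no change)
  #11 pop 4: in=1111 → 1111 (no change)

Fixpoint:
  val[0] = 1111
  val[1] = 1111
  val[2] = 0100
  val[3] = 0011
  val[4] = 1111
  val[5] = 1111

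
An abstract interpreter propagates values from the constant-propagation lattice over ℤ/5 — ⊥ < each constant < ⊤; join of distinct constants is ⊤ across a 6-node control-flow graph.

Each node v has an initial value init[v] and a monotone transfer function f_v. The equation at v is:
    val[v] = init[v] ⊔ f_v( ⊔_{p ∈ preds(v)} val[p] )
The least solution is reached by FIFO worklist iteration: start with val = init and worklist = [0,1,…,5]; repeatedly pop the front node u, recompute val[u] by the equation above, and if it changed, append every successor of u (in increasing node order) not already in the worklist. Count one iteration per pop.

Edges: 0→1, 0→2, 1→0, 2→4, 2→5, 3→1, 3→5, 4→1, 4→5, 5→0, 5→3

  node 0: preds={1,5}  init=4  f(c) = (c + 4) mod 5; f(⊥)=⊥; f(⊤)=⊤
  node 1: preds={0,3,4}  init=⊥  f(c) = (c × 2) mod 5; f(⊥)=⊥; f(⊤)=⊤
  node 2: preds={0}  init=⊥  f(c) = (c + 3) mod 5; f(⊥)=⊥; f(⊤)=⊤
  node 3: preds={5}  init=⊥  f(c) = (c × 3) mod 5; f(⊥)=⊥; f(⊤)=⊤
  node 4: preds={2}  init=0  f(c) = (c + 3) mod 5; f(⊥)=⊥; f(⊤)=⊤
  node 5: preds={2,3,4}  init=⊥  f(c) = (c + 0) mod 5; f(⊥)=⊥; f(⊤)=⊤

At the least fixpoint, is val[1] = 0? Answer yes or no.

Iteration log — 14 steps:
  step 1. node 0  ⊔preds=⊥  new=4  stable
  step 2. node 1  ⊔preds=⊤  new=⊤  old=⊥  +wl: 0
  step 3. node 2  ⊔preds=4  new=2  old=⊥  +wl: 
  step 4. node 3  ⊔preds=⊥  new=⊥  stable
  step 5. node 4  ⊔preds=2  new=0  stable
  step 6. node 5  ⊔preds=⊤  new=⊤  old=⊥  +wl: 3
  step 7. node 0  ⊔preds=⊤  new=⊤  old=4  +wl: 1,2
  step 8. node 3  ⊔preds=⊤  new=⊤  old=⊥  +wl: 5
  step 9. node 1  ⊔preds=⊤  new=⊤  stable
  step 10. node 2  ⊔preds=⊤  new=⊤  old=2  +wl: 4
  step 11. node 5  ⊔preds=⊤  new=⊤  stable
  step 12. node 4  ⊔preds=⊤  new=⊤  old=0  +wl: 1,5
  step 13. node 1  ⊔preds=⊤  new=⊤  stable
  step 14. node 5  ⊔preds=⊤  new=⊤  stable

Least fixpoint reached:
  node 0: ⊤
  node 1: ⊤
  node 2: ⊤
  node 3: ⊤
  node 4: ⊤
  node 5: ⊤

no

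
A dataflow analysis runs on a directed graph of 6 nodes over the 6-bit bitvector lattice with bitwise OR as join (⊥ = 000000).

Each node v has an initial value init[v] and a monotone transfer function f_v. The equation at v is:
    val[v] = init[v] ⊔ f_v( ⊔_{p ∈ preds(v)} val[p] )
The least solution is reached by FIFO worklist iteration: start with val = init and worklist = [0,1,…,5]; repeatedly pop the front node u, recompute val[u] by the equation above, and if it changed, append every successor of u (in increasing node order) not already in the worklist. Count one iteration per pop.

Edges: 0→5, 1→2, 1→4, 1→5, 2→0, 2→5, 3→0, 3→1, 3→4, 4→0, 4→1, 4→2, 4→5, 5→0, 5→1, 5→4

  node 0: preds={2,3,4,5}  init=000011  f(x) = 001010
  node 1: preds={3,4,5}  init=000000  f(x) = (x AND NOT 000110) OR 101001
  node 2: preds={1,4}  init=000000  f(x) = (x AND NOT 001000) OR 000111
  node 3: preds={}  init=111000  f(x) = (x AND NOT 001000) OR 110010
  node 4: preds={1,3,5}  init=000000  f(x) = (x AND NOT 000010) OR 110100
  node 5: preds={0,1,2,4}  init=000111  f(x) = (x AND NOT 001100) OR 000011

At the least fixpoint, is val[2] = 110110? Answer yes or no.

no

Worklist (10 pops):
  #1 pop 0: in=111111 → 001011 (was 000011); enqueue []
  #2 pop 1: in=111111 → 111001 (was 000000); enqueue []
  #3 pop 2: in=111001 → 110111 (was 000000); enqueue [0]
  #4 pop 3: in=000000 → 111010 (was 111000); enqueue [1]
  #5 pop 4: in=111111 → 111101 (was 000000); enqueue [2]
  #6 pop 5: in=111111 → 110111 (was 000111); enqueue [4]
  #7 pop 0: in=111111 → 001011 (no change)
  #8 pop 1: in=111111 → 111001 (no change)
  #9 pop 2: in=111101 → 110111 (no change)
  #10 pop 4: in=111111 → 111101 (no change)

Fixpoint:
  val[0] = 001011
  val[1] = 111001
  val[2] = 110111
  val[3] = 111010
  val[4] = 111101
  val[5] = 110111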